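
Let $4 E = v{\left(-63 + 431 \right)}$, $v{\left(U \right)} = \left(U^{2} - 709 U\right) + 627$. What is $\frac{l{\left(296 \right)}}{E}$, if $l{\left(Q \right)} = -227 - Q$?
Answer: $\frac{2092}{124861} \approx 0.016755$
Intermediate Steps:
$v{\left(U \right)} = 627 + U^{2} - 709 U$
$E = - \frac{124861}{4}$ ($E = \frac{627 + \left(-63 + 431\right)^{2} - 709 \left(-63 + 431\right)}{4} = \frac{627 + 368^{2} - 260912}{4} = \frac{627 + 135424 - 260912}{4} = \frac{1}{4} \left(-124861\right) = - \frac{124861}{4} \approx -31215.0$)
$\frac{l{\left(296 \right)}}{E} = \frac{-227 - 296}{- \frac{124861}{4}} = \left(-227 - 296\right) \left(- \frac{4}{124861}\right) = \left(-523\right) \left(- \frac{4}{124861}\right) = \frac{2092}{124861}$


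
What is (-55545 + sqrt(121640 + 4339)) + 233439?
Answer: 177894 + 7*sqrt(2571) ≈ 1.7825e+5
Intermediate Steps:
(-55545 + sqrt(121640 + 4339)) + 233439 = (-55545 + sqrt(125979)) + 233439 = (-55545 + 7*sqrt(2571)) + 233439 = 177894 + 7*sqrt(2571)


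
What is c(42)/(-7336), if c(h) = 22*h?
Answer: -33/262 ≈ -0.12595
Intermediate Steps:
c(42)/(-7336) = (22*42)/(-7336) = 924*(-1/7336) = -33/262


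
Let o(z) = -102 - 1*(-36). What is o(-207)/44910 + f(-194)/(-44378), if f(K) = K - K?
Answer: -11/7485 ≈ -0.0014696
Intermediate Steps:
f(K) = 0
o(z) = -66 (o(z) = -102 + 36 = -66)
o(-207)/44910 + f(-194)/(-44378) = -66/44910 + 0/(-44378) = -66*1/44910 + 0*(-1/44378) = -11/7485 + 0 = -11/7485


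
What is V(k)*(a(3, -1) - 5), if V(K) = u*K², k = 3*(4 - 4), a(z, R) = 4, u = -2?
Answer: 0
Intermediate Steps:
k = 0 (k = 3*0 = 0)
V(K) = -2*K²
V(k)*(a(3, -1) - 5) = (-2*0²)*(4 - 5) = -2*0*(-1) = 0*(-1) = 0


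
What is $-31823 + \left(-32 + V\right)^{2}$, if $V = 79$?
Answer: $-29614$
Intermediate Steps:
$-31823 + \left(-32 + V\right)^{2} = -31823 + \left(-32 + 79\right)^{2} = -31823 + 47^{2} = -31823 + 2209 = -29614$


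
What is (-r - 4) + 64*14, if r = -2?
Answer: 894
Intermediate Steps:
(-r - 4) + 64*14 = (-1*(-2) - 4) + 64*14 = (2 - 4) + 896 = -2 + 896 = 894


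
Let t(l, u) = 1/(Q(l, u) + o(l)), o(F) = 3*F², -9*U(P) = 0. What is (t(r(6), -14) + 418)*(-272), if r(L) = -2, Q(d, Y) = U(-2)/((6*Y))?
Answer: -341156/3 ≈ -1.1372e+5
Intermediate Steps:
U(P) = 0 (U(P) = -⅑*0 = 0)
Q(d, Y) = 0 (Q(d, Y) = 0/((6*Y)) = 0*(1/(6*Y)) = 0)
t(l, u) = 1/(3*l²) (t(l, u) = 1/(0 + 3*l²) = 1/(3*l²))
(t(r(6), -14) + 418)*(-272) = ((⅓)/(-2)² + 418)*(-272) = ((⅓)*(¼) + 418)*(-272) = (1/12 + 418)*(-272) = (5017/12)*(-272) = -341156/3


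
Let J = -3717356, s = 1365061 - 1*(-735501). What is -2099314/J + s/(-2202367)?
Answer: -93678731701/240793593578 ≈ -0.38904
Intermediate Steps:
s = 2100562 (s = 1365061 + 735501 = 2100562)
-2099314/J + s/(-2202367) = -2099314/(-3717356) + 2100562/(-2202367) = -2099314*(-1/3717356) + 2100562*(-1/2202367) = 1049657/1858678 - 2100562/2202367 = -93678731701/240793593578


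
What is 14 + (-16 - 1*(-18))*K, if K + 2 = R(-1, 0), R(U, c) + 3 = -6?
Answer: -8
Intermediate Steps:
R(U, c) = -9 (R(U, c) = -3 - 6 = -9)
K = -11 (K = -2 - 9 = -11)
14 + (-16 - 1*(-18))*K = 14 + (-16 - 1*(-18))*(-11) = 14 + (-16 + 18)*(-11) = 14 + 2*(-11) = 14 - 22 = -8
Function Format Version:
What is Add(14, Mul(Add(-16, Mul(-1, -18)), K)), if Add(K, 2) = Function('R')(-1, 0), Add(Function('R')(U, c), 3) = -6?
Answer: -8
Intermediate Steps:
Function('R')(U, c) = -9 (Function('R')(U, c) = Add(-3, -6) = -9)
K = -11 (K = Add(-2, -9) = -11)
Add(14, Mul(Add(-16, Mul(-1, -18)), K)) = Add(14, Mul(Add(-16, Mul(-1, -18)), -11)) = Add(14, Mul(Add(-16, 18), -11)) = Add(14, Mul(2, -11)) = Add(14, -22) = -8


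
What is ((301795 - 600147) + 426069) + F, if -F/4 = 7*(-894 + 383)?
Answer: 142025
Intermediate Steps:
F = 14308 (F = -28*(-894 + 383) = -28*(-511) = -4*(-3577) = 14308)
((301795 - 600147) + 426069) + F = ((301795 - 600147) + 426069) + 14308 = (-298352 + 426069) + 14308 = 127717 + 14308 = 142025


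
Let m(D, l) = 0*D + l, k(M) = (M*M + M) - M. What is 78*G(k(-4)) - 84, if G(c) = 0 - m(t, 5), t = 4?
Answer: -474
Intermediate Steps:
k(M) = M**2 (k(M) = (M**2 + M) - M = (M + M**2) - M = M**2)
m(D, l) = l (m(D, l) = 0 + l = l)
G(c) = -5 (G(c) = 0 - 1*5 = 0 - 5 = -5)
78*G(k(-4)) - 84 = 78*(-5) - 84 = -390 - 84 = -474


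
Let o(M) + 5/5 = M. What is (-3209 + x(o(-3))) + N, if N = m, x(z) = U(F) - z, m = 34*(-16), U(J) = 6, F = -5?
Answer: -3743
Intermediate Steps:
o(M) = -1 + M
m = -544
x(z) = 6 - z
N = -544
(-3209 + x(o(-3))) + N = (-3209 + (6 - (-1 - 3))) - 544 = (-3209 + (6 - 1*(-4))) - 544 = (-3209 + (6 + 4)) - 544 = (-3209 + 10) - 544 = -3199 - 544 = -3743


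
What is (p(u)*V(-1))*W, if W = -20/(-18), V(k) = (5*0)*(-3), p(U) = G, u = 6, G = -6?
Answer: 0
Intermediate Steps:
p(U) = -6
V(k) = 0 (V(k) = 0*(-3) = 0)
W = 10/9 (W = -20*(-1/18) = 10/9 ≈ 1.1111)
(p(u)*V(-1))*W = -6*0*(10/9) = 0*(10/9) = 0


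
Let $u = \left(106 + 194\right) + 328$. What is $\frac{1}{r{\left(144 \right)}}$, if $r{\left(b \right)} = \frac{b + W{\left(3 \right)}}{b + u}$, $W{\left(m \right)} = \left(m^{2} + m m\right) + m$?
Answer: $\frac{772}{165} \approx 4.6788$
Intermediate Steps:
$u = 628$ ($u = 300 + 328 = 628$)
$W{\left(m \right)} = m + 2 m^{2}$ ($W{\left(m \right)} = \left(m^{2} + m^{2}\right) + m = 2 m^{2} + m = m + 2 m^{2}$)
$r{\left(b \right)} = \frac{21 + b}{628 + b}$ ($r{\left(b \right)} = \frac{b + 3 \left(1 + 2 \cdot 3\right)}{b + 628} = \frac{b + 3 \left(1 + 6\right)}{628 + b} = \frac{b + 3 \cdot 7}{628 + b} = \frac{b + 21}{628 + b} = \frac{21 + b}{628 + b}$)
$\frac{1}{r{\left(144 \right)}} = \frac{1}{\frac{1}{628 + 144} \left(21 + 144\right)} = \frac{1}{\frac{1}{772} \cdot 165} = \frac{1}{\frac{165}{772}} = \frac{772}{165}$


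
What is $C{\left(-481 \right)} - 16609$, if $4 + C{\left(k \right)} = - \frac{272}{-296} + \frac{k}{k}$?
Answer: $- \frac{614610}{37} \approx -16611.0$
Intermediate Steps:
$C{\left(k \right)} = - \frac{77}{37}$ ($C{\left(k \right)} = -4 + \left(- \frac{272}{-296} + \frac{k}{k}\right) = -4 + \left(\left(-272\right) \left(- \frac{1}{296}\right) + 1\right) = -4 + \left(\frac{34}{37} + 1\right) = -4 + \frac{71}{37} = - \frac{77}{37}$)
$C{\left(-481 \right)} - 16609 = - \frac{77}{37} - 16609 = - \frac{614610}{37}$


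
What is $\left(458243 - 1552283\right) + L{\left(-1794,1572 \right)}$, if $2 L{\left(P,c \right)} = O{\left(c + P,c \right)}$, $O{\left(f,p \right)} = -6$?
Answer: $-1094043$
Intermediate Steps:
$L{\left(P,c \right)} = -3$ ($L{\left(P,c \right)} = \frac{1}{2} \left(-6\right) = -3$)
$\left(458243 - 1552283\right) + L{\left(-1794,1572 \right)} = \left(458243 - 1552283\right) - 3 = -1094040 - 3 = -1094043$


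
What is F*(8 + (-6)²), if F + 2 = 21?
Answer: 836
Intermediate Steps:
F = 19 (F = -2 + 21 = 19)
F*(8 + (-6)²) = 19*(8 + (-6)²) = 19*(8 + 36) = 19*44 = 836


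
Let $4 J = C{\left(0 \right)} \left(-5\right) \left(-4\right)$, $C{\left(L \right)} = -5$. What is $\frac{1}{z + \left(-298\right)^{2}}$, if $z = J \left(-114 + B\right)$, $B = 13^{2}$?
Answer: $\frac{1}{87429} \approx 1.1438 \cdot 10^{-5}$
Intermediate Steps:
$B = 169$
$J = -25$ ($J = \frac{\left(-5\right) \left(-5\right) \left(-4\right)}{4} = \frac{25 \left(-4\right)}{4} = \frac{1}{4} \left(-100\right) = -25$)
$z = -1375$ ($z = - 25 \left(-114 + 169\right) = \left(-25\right) 55 = -1375$)
$\frac{1}{z + \left(-298\right)^{2}} = \frac{1}{-1375 + \left(-298\right)^{2}} = \frac{1}{-1375 + 88804} = \frac{1}{87429}$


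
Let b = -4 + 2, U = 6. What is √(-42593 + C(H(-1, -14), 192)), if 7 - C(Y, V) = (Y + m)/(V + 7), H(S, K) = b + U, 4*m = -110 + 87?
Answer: I*√6745791351/398 ≈ 206.36*I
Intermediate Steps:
m = -23/4 (m = (-110 + 87)/4 = (¼)*(-23) = -23/4 ≈ -5.7500)
b = -2
H(S, K) = 4 (H(S, K) = -2 + 6 = 4)
C(Y, V) = 7 - (-23/4 + Y)/(7 + V) (C(Y, V) = 7 - (Y - 23/4)/(V + 7) = 7 - (-23/4 + Y)/(7 + V))
√(-42593 + C(H(-1, -14), 192)) = √(-42593 + (219/4 - 1*4 + 7*192)/(7 + 192)) = √(-42593 + (219/4 - 4 + 1344)/199) = √(-42593 + (1/199)*(5579/4)) = √(-42593 + 5579/796) = √(-33898449/796) = I*√6745791351/398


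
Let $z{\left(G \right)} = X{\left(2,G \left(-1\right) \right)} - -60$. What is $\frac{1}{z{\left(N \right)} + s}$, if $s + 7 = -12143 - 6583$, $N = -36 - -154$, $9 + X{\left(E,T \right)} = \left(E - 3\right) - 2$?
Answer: $- \frac{1}{18685} \approx -5.3519 \cdot 10^{-5}$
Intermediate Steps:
$X{\left(E,T \right)} = -14 + E$ ($X{\left(E,T \right)} = -9 + \left(\left(E - 3\right) - 2\right) = -9 + \left(\left(-3 + E\right) - 2\right) = -9 + \left(-5 + E\right) = -14 + E$)
$N = 118$ ($N = -36 + 154 = 118$)
$s = -18733$ ($s = -7 - 18726 = -18733$)
$z{\left(G \right)} = 48$ ($z{\left(G \right)} = \left(-14 + 2\right) - -60 = -12 + 60 = 48$)
$\frac{1}{z{\left(N \right)} + s} = \frac{1}{48 - 18733} = \frac{1}{-18685} = - \frac{1}{18685}$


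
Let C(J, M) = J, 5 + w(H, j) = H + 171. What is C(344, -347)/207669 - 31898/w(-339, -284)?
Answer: 6624285274/35926737 ≈ 184.38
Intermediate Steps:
w(H, j) = 166 + H (w(H, j) = -5 + (H + 171) = -5 + (171 + H) = 166 + H)
C(344, -347)/207669 - 31898/w(-339, -284) = 344/207669 - 31898/(166 - 339) = 344*(1/207669) - 31898/(-173) = 344/207669 - 31898*(-1/173) = 344/207669 + 31898/173 = 6624285274/35926737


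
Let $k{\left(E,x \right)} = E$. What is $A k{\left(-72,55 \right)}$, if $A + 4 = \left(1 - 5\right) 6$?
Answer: $2016$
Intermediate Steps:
$A = -28$ ($A = -4 + \left(1 - 5\right) 6 = -4 - 24 = -28$)
$A k{\left(-72,55 \right)} = \left(-28\right) \left(-72\right) = 2016$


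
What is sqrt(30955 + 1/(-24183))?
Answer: 2*sqrt(502861815217)/8061 ≈ 175.94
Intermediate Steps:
sqrt(30955 + 1/(-24183)) = sqrt(30955 - 1/24183) = sqrt(748584764/24183) = 2*sqrt(502861815217)/8061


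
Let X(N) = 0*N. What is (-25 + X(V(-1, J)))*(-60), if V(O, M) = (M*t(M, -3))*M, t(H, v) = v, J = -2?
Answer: 1500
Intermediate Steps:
V(O, M) = -3*M**2 (V(O, M) = (M*(-3))*M = (-3*M)*M = -3*M**2)
X(N) = 0
(-25 + X(V(-1, J)))*(-60) = (-25 + 0)*(-60) = -25*(-60) = 1500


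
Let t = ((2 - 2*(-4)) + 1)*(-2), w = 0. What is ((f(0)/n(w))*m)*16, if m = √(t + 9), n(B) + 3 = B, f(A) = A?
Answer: 0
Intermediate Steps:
t = -22 (t = ((2 + 8) + 1)*(-2) = (10 + 1)*(-2) = 11*(-2) = -22)
n(B) = -3 + B
m = I*√13 (m = √(-22 + 9) = √(-13) = I*√13 ≈ 3.6056*I)
((f(0)/n(w))*m)*16 = ((0/(-3 + 0))*(I*√13))*16 = ((0/(-3))*(I*√13))*16 = ((0*(-⅓))*(I*√13))*16 = (0*(I*√13))*16 = 0*16 = 0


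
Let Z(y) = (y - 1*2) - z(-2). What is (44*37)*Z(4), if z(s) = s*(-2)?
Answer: -3256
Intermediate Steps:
z(s) = -2*s
Z(y) = -6 + y (Z(y) = (y - 1*2) - (-2)*(-2) = (y - 2) - 1*4 = (-2 + y) - 4 = -6 + y)
(44*37)*Z(4) = (44*37)*(-6 + 4) = 1628*(-2) = -3256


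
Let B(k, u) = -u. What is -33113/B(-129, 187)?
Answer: 33113/187 ≈ 177.07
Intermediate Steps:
-33113/B(-129, 187) = -33113/((-1*187)) = -33113/(-187) = -33113*(-1/187) = 33113/187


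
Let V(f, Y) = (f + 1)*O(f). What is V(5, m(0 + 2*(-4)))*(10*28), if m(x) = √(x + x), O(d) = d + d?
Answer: 16800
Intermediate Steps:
O(d) = 2*d
m(x) = √2*√x (m(x) = √(2*x) = √2*√x)
V(f, Y) = 2*f*(1 + f) (V(f, Y) = (f + 1)*(2*f) = (1 + f)*(2*f) = 2*f*(1 + f))
V(5, m(0 + 2*(-4)))*(10*28) = (2*5*(1 + 5))*(10*28) = (2*5*6)*280 = 60*280 = 16800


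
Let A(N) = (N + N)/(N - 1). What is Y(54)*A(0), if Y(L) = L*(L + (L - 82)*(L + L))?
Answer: 0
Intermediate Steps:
A(N) = 2*N/(-1 + N) (A(N) = (2*N)/(-1 + N) = 2*N/(-1 + N))
Y(L) = L*(L + 2*L*(-82 + L)) (Y(L) = L*(L + (-82 + L)*(2*L)) = L*(L + 2*L*(-82 + L)))
Y(54)*A(0) = (54²*(-163 + 2*54))*(2*0/(-1 + 0)) = (2916*(-163 + 108))*(2*0/(-1)) = (2916*(-55))*(2*0*(-1)) = -160380*0 = 0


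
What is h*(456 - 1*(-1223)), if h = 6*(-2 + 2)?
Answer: 0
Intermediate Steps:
h = 0 (h = 6*0 = 0)
h*(456 - 1*(-1223)) = 0*(456 - 1*(-1223)) = 0*(456 + 1223) = 0*1679 = 0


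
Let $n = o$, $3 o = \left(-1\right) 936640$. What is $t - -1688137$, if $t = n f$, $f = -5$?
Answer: $\frac{9747611}{3} \approx 3.2492 \cdot 10^{6}$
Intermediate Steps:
$o = - \frac{936640}{3}$ ($o = \frac{\left(-1\right) 936640}{3} = \frac{1}{3} \left(-936640\right) = - \frac{936640}{3} \approx -3.1221 \cdot 10^{5}$)
$n = - \frac{936640}{3} \approx -3.1221 \cdot 10^{5}$
$t = \frac{4683200}{3}$ ($t = \left(- \frac{936640}{3}\right) \left(-5\right) = \frac{4683200}{3} \approx 1.5611 \cdot 10^{6}$)
$t - -1688137 = \frac{4683200}{3} - -1688137 = \frac{4683200}{3} + 1688137 = \frac{9747611}{3}$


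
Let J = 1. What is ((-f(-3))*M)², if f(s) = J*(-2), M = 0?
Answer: 0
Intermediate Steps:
f(s) = -2 (f(s) = 1*(-2) = -2)
((-f(-3))*M)² = (-1*(-2)*0)² = (2*0)² = 0² = 0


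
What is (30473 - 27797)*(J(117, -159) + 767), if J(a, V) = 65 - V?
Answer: 2651916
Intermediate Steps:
(30473 - 27797)*(J(117, -159) + 767) = (30473 - 27797)*((65 - 1*(-159)) + 767) = 2676*((65 + 159) + 767) = 2676*(224 + 767) = 2676*991 = 2651916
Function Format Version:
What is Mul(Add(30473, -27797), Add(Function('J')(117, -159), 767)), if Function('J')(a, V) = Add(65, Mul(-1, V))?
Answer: 2651916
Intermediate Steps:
Mul(Add(30473, -27797), Add(Function('J')(117, -159), 767)) = Mul(Add(30473, -27797), Add(Add(65, Mul(-1, -159)), 767)) = Mul(2676, Add(Add(65, 159), 767)) = Mul(2676, Add(224, 767)) = Mul(2676, 991) = 2651916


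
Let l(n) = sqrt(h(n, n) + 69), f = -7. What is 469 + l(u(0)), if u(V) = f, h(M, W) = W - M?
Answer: 469 + sqrt(69) ≈ 477.31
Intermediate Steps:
u(V) = -7
l(n) = sqrt(69) (l(n) = sqrt((n - n) + 69) = sqrt(0 + 69) = sqrt(69))
469 + l(u(0)) = 469 + sqrt(69)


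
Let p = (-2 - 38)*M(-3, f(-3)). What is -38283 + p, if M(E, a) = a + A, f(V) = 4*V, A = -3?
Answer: -37683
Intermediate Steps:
M(E, a) = -3 + a (M(E, a) = a - 3 = -3 + a)
p = 600 (p = (-2 - 38)*(-3 + 4*(-3)) = -40*(-3 - 12) = -40*(-15) = 600)
-38283 + p = -38283 + 600 = -37683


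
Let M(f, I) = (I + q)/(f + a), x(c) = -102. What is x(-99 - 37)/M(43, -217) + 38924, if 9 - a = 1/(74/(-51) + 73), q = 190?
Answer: 1284752782/32841 ≈ 39120.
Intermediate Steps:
a = 32790/3649 (a = 9 - 1/(74/(-51) + 73) = 9 - 1/(74*(-1/51) + 73) = 9 - 1/(-74/51 + 73) = 9 - 1/3649/51 = 9 - 1*51/3649 = 9 - 51/3649 = 32790/3649 ≈ 8.9860)
M(f, I) = (190 + I)/(32790/3649 + f) (M(f, I) = (I + 190)/(f + 32790/3649) = (190 + I)/(32790/3649 + f))
x(-99 - 37)/M(43, -217) + 38924 = -102*(32790 + 3649*43)/(3649*(190 - 217)) + 38924 = -102/(3649*(-27)/(32790 + 156907)) + 38924 = -102/(3649*(-27)/189697) + 38924 = -102/(3649*(1/189697)*(-27)) + 38924 = -102/(-98523/189697) + 38924 = -102*(-189697/98523) + 38924 = 6449698/32841 + 38924 = 1284752782/32841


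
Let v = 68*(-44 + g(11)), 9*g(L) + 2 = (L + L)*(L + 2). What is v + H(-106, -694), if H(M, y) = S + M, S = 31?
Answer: -8291/9 ≈ -921.22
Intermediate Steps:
H(M, y) = 31 + M
g(L) = -2/9 + 2*L*(2 + L)/9 (g(L) = -2/9 + ((L + L)*(L + 2))/9 = -2/9 + ((2*L)*(2 + L))/9 = -2/9 + (2*L*(2 + L))/9 = -2/9 + 2*L*(2 + L)/9)
v = -7616/9 (v = 68*(-44 + (-2/9 + (2/9)*11**2 + (4/9)*11)) = 68*(-44 + (-2/9 + (2/9)*121 + 44/9)) = 68*(-44 + (-2/9 + 242/9 + 44/9)) = 68*(-44 + 284/9) = 68*(-112/9) = -7616/9 ≈ -846.22)
v + H(-106, -694) = -7616/9 + (31 - 106) = -7616/9 - 75 = -8291/9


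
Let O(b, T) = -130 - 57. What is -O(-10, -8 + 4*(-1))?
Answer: 187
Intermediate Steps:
O(b, T) = -187
-O(-10, -8 + 4*(-1)) = -1*(-187) = 187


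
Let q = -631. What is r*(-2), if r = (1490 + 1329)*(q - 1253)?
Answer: 10621992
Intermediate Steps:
r = -5310996 (r = (1490 + 1329)*(-631 - 1253) = 2819*(-1884) = -5310996)
r*(-2) = -5310996*(-2) = 10621992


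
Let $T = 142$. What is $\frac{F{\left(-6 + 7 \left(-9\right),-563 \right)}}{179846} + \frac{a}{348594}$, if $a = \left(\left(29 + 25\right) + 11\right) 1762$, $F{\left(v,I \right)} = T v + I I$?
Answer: $\frac{63837864977}{31346618262} \approx 2.0365$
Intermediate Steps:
$F{\left(v,I \right)} = I^{2} + 142 v$ ($F{\left(v,I \right)} = 142 v + I I = 142 v + I^{2} = I^{2} + 142 v$)
$a = 114530$ ($a = \left(54 + 11\right) 1762 = 65 \cdot 1762 = 114530$)
$\frac{F{\left(-6 + 7 \left(-9\right),-563 \right)}}{179846} + \frac{a}{348594} = \frac{\left(-563\right)^{2} + 142 \left(-6 + 7 \left(-9\right)\right)}{179846} + \frac{114530}{348594} = \left(316969 + 142 \left(-6 - 63\right)\right) \frac{1}{179846} + 114530 \cdot \frac{1}{348594} = \left(316969 + 142 \left(-69\right)\right) \frac{1}{179846} + \frac{57265}{174297} = \left(316969 - 9798\right) \frac{1}{179846} + \frac{57265}{174297} = 307171 \cdot \frac{1}{179846} + \frac{57265}{174297} = \frac{307171}{179846} + \frac{57265}{174297} = \frac{63837864977}{31346618262}$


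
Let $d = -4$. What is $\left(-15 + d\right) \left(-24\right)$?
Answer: $456$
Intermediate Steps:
$\left(-15 + d\right) \left(-24\right) = \left(-15 - 4\right) \left(-24\right) = \left(-19\right) \left(-24\right) = 456$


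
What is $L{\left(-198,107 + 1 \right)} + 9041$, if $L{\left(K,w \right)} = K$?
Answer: $8843$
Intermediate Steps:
$L{\left(-198,107 + 1 \right)} + 9041 = -198 + 9041 = 8843$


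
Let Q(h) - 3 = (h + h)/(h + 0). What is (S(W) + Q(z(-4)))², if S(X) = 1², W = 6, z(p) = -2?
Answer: 36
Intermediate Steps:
Q(h) = 5 (Q(h) = 3 + (h + h)/(h + 0) = 3 + (2*h)/h = 3 + 2 = 5)
S(X) = 1
(S(W) + Q(z(-4)))² = (1 + 5)² = 6² = 36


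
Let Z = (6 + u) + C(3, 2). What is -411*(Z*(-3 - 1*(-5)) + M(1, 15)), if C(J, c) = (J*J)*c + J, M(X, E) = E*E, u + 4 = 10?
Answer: -119601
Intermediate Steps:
u = 6 (u = -4 + 10 = 6)
M(X, E) = E²
C(J, c) = J + c*J² (C(J, c) = J²*c + J = c*J² + J = J + c*J²)
Z = 33 (Z = (6 + 6) + 3*(1 + 3*2) = 12 + 3*(1 + 6) = 12 + 3*7 = 12 + 21 = 33)
-411*(Z*(-3 - 1*(-5)) + M(1, 15)) = -411*(33*(-3 - 1*(-5)) + 15²) = -411*(33*(-3 + 5) + 225) = -411*(33*2 + 225) = -411*(66 + 225) = -411*291 = -119601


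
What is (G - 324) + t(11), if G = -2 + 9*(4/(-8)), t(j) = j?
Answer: -639/2 ≈ -319.50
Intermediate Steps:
G = -13/2 (G = -2 + 9*(4*(-⅛)) = -2 + 9*(-½) = -2 - 9/2 = -13/2 ≈ -6.5000)
(G - 324) + t(11) = (-13/2 - 324) + 11 = -661/2 + 11 = -639/2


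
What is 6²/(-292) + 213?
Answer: 15540/73 ≈ 212.88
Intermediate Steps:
6²/(-292) + 213 = 36*(-1/292) + 213 = -9/73 + 213 = 15540/73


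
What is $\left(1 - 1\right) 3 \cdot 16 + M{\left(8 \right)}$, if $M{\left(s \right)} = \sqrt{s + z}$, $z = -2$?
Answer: $\sqrt{6} \approx 2.4495$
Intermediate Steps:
$M{\left(s \right)} = \sqrt{-2 + s}$ ($M{\left(s \right)} = \sqrt{s - 2} = \sqrt{-2 + s}$)
$\left(1 - 1\right) 3 \cdot 16 + M{\left(8 \right)} = \left(1 - 1\right) 3 \cdot 16 + \sqrt{-2 + 8} = 0 \cdot 3 \cdot 16 + \sqrt{6} = 0 \cdot 16 + \sqrt{6} = 0 + \sqrt{6} = \sqrt{6}$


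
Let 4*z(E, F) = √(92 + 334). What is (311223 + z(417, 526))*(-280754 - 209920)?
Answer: -152709034302 - 245337*√426/2 ≈ -1.5271e+11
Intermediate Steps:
z(E, F) = √426/4 (z(E, F) = √(92 + 334)/4 = √426/4)
(311223 + z(417, 526))*(-280754 - 209920) = (311223 + √426/4)*(-280754 - 209920) = (311223 + √426/4)*(-490674) = -152709034302 - 245337*√426/2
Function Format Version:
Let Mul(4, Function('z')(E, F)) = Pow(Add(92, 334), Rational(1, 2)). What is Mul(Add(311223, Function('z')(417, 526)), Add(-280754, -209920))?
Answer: Add(-152709034302, Mul(Rational(-245337, 2), Pow(426, Rational(1, 2)))) ≈ -1.5271e+11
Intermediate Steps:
Function('z')(E, F) = Mul(Rational(1, 4), Pow(426, Rational(1, 2))) (Function('z')(E, F) = Mul(Rational(1, 4), Pow(Add(92, 334), Rational(1, 2))) = Mul(Rational(1, 4), Pow(426, Rational(1, 2))))
Mul(Add(311223, Function('z')(417, 526)), Add(-280754, -209920)) = Mul(Add(311223, Mul(Rational(1, 4), Pow(426, Rational(1, 2)))), Add(-280754, -209920)) = Mul(Add(311223, Mul(Rational(1, 4), Pow(426, Rational(1, 2)))), -490674) = Add(-152709034302, Mul(Rational(-245337, 2), Pow(426, Rational(1, 2))))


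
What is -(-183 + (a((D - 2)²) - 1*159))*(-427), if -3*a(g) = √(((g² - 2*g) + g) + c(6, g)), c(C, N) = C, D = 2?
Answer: -146034 - 427*√6/3 ≈ -1.4638e+5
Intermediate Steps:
a(g) = -√(6 + g² - g)/3 (a(g) = -√(((g² - 2*g) + g) + 6)/3 = -√((g² - g) + 6)/3 = -√(6 + g² - g)/3)
-(-183 + (a((D - 2)²) - 1*159))*(-427) = -(-183 + (-√(6 + ((2 - 2)²)² - (2 - 2)²)/3 - 1*159))*(-427) = -(-183 + (-√(6 + (0²)² - 1*0²)/3 - 159))*(-427) = -(-183 + (-√(6 + 0² - 1*0)/3 - 159))*(-427) = -(-183 + (-√(6 + 0 + 0)/3 - 159))*(-427) = -(-183 + (-√6/3 - 159))*(-427) = -(-183 + (-159 - √6/3))*(-427) = -(-342 - √6/3)*(-427) = -(146034 + 427*√6/3) = -146034 - 427*√6/3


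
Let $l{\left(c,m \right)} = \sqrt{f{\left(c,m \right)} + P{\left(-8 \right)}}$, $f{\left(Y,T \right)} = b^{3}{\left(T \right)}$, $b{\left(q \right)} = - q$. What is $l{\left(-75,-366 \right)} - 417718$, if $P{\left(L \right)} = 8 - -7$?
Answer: $-417718 + \sqrt{49027911} \approx -4.1072 \cdot 10^{5}$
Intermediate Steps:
$P{\left(L \right)} = 15$ ($P{\left(L \right)} = 8 + 7 = 15$)
$f{\left(Y,T \right)} = - T^{3}$ ($f{\left(Y,T \right)} = \left(- T\right)^{3} = - T^{3}$)
$l{\left(c,m \right)} = \sqrt{15 - m^{3}}$ ($l{\left(c,m \right)} = \sqrt{- m^{3} + 15} = \sqrt{15 - m^{3}}$)
$l{\left(-75,-366 \right)} - 417718 = \sqrt{15 - \left(-366\right)^{3}} - 417718 = \sqrt{15 - -49027896} - 417718 = \sqrt{15 + 49027896} - 417718 = \sqrt{49027911} - 417718 = -417718 + \sqrt{49027911}$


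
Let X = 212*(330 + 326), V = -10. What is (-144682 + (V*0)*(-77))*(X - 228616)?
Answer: 12955405008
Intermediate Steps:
X = 139072 (X = 212*656 = 139072)
(-144682 + (V*0)*(-77))*(X - 228616) = (-144682 - 10*0*(-77))*(139072 - 228616) = (-144682 + 0*(-77))*(-89544) = (-144682 + 0)*(-89544) = -144682*(-89544) = 12955405008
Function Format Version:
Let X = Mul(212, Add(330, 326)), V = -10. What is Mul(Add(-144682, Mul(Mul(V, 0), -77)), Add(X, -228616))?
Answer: 12955405008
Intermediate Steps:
X = 139072 (X = Mul(212, 656) = 139072)
Mul(Add(-144682, Mul(Mul(V, 0), -77)), Add(X, -228616)) = Mul(Add(-144682, Mul(Mul(-10, 0), -77)), Add(139072, -228616)) = Mul(Add(-144682, Mul(0, -77)), -89544) = Mul(Add(-144682, 0), -89544) = Mul(-144682, -89544) = 12955405008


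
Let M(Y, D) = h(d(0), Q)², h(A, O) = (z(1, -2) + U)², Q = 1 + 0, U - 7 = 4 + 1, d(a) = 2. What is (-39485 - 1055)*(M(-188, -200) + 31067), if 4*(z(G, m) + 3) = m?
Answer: -5884310055/4 ≈ -1.4711e+9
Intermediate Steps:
z(G, m) = -3 + m/4
U = 12 (U = 7 + (4 + 1) = 7 + 5 = 12)
Q = 1
h(A, O) = 289/4 (h(A, O) = ((-3 + (¼)*(-2)) + 12)² = ((-3 - ½) + 12)² = (-7/2 + 12)² = (17/2)² = 289/4)
M(Y, D) = 83521/16 (M(Y, D) = (289/4)² = 83521/16)
(-39485 - 1055)*(M(-188, -200) + 31067) = (-39485 - 1055)*(83521/16 + 31067) = -40540*580593/16 = -5884310055/4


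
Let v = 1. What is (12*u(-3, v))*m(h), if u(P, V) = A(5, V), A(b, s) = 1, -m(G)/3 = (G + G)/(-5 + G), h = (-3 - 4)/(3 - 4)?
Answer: -252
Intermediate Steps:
h = 7 (h = -7/(-1) = -7*(-1) = 7)
m(G) = -6*G/(-5 + G) (m(G) = -3*(G + G)/(-5 + G) = -3*2*G/(-5 + G) = -6*G/(-5 + G))
u(P, V) = 1
(12*u(-3, v))*m(h) = (12*1)*(-6*7/(-5 + 7)) = 12*(-6*7/2) = 12*(-6*7*1/2) = 12*(-21) = -252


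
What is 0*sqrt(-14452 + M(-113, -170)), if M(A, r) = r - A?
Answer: 0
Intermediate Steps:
0*sqrt(-14452 + M(-113, -170)) = 0*sqrt(-14452 + (-170 - 1*(-113))) = 0*sqrt(-14452 + (-170 + 113)) = 0*sqrt(-14452 - 57) = 0*sqrt(-14509) = 0*(I*sqrt(14509)) = 0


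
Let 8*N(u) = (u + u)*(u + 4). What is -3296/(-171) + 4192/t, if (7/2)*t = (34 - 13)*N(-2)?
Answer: -116176/171 ≈ -679.39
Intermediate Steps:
N(u) = u*(4 + u)/4 (N(u) = ((u + u)*(u + 4))/8 = ((2*u)*(4 + u))/8 = (2*u*(4 + u))/8 = u*(4 + u)/4)
t = -6 (t = 2*((34 - 13)*((1/4)*(-2)*(4 - 2)))/7 = 2*(21*((1/4)*(-2)*2))/7 = 2*(21*(-1))/7 = (2/7)*(-21) = -6)
-3296/(-171) + 4192/t = -3296/(-171) + 4192/(-6) = -3296*(-1/171) + 4192*(-1/6) = 3296/171 - 2096/3 = -116176/171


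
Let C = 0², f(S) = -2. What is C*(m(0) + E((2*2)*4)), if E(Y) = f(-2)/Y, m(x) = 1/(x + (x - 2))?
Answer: 0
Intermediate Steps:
m(x) = 1/(-2 + 2*x) (m(x) = 1/(x + (-2 + x)) = 1/(-2 + 2*x))
E(Y) = -2/Y
C = 0
C*(m(0) + E((2*2)*4)) = 0*(1/(2*(-1 + 0)) - 2/((2*2)*4)) = 0*((½)/(-1) - 2/(4*4)) = 0*((½)*(-1) - 2/16) = 0*(-½ - 2*1/16) = 0*(-½ - ⅛) = 0*(-5/8) = 0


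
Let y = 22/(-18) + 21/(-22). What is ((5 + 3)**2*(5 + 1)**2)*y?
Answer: -55168/11 ≈ -5015.3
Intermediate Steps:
y = -431/198 (y = 22*(-1/18) + 21*(-1/22) = -11/9 - 21/22 = -431/198 ≈ -2.1768)
((5 + 3)**2*(5 + 1)**2)*y = ((5 + 3)**2*(5 + 1)**2)*(-431/198) = (8**2*6**2)*(-431/198) = (64*36)*(-431/198) = 2304*(-431/198) = -55168/11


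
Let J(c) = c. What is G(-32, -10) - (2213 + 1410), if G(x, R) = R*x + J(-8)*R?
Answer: -3223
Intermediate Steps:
G(x, R) = -8*R + R*x (G(x, R) = R*x - 8*R = -8*R + R*x)
G(-32, -10) - (2213 + 1410) = -10*(-8 - 32) - (2213 + 1410) = -10*(-40) - 1*3623 = 400 - 3623 = -3223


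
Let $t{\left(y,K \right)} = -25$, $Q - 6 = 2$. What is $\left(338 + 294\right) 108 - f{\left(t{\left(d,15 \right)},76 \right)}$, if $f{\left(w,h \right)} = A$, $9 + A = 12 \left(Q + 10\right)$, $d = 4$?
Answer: $68049$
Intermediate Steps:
$Q = 8$ ($Q = 6 + 2 = 8$)
$A = 207$ ($A = -9 + 12 \left(8 + 10\right) = -9 + 12 \cdot 18 = -9 + 216 = 207$)
$f{\left(w,h \right)} = 207$
$\left(338 + 294\right) 108 - f{\left(t{\left(d,15 \right)},76 \right)} = \left(338 + 294\right) 108 - 207 = 632 \cdot 108 - 207 = 68256 - 207 = 68049$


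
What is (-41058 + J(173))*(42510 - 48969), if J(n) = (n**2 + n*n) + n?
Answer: -122546607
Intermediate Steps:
J(n) = n + 2*n**2 (J(n) = (n**2 + n**2) + n = 2*n**2 + n = n + 2*n**2)
(-41058 + J(173))*(42510 - 48969) = (-41058 + 173*(1 + 2*173))*(42510 - 48969) = (-41058 + 173*(1 + 346))*(-6459) = (-41058 + 173*347)*(-6459) = (-41058 + 60031)*(-6459) = 18973*(-6459) = -122546607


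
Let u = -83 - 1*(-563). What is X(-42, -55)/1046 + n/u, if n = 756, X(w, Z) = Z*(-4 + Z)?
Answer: 97849/20920 ≈ 4.6773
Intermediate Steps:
u = 480 (u = -83 + 563 = 480)
X(-42, -55)/1046 + n/u = -55*(-4 - 55)/1046 + 756/480 = -55*(-59)*(1/1046) + 756*(1/480) = 3245*(1/1046) + 63/40 = 3245/1046 + 63/40 = 97849/20920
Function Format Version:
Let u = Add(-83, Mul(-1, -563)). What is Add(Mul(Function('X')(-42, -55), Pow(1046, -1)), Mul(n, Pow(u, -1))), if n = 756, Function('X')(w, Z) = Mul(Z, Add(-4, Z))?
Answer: Rational(97849, 20920) ≈ 4.6773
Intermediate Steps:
u = 480 (u = Add(-83, 563) = 480)
Add(Mul(Function('X')(-42, -55), Pow(1046, -1)), Mul(n, Pow(u, -1))) = Add(Mul(Mul(-55, Add(-4, -55)), Pow(1046, -1)), Mul(756, Pow(480, -1))) = Add(Mul(Mul(-55, -59), Rational(1, 1046)), Mul(756, Rational(1, 480))) = Add(Mul(3245, Rational(1, 1046)), Rational(63, 40)) = Add(Rational(3245, 1046), Rational(63, 40)) = Rational(97849, 20920)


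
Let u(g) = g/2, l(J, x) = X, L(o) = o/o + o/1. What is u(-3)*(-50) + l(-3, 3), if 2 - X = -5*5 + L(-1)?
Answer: 102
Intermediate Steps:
L(o) = 1 + o (L(o) = 1 + o*1 = 1 + o)
X = 27 (X = 2 - (-5*5 + (1 - 1)) = 2 - (-25 + 0) = 2 - 1*(-25) = 2 + 25 = 27)
l(J, x) = 27
u(g) = g/2 (u(g) = g*(½) = g/2)
u(-3)*(-50) + l(-3, 3) = ((½)*(-3))*(-50) + 27 = -3/2*(-50) + 27 = 75 + 27 = 102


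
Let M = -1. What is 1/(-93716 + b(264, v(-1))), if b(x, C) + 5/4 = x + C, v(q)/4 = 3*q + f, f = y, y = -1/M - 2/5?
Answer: -20/1869257 ≈ -1.0699e-5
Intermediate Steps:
y = ⅗ (y = -1/(-1) - 2/5 = -1*(-1) - 2*⅕ = 1 - ⅖ = ⅗ ≈ 0.60000)
f = ⅗ ≈ 0.60000
v(q) = 12/5 + 12*q (v(q) = 4*(3*q + ⅗) = 4*(⅗ + 3*q) = 12/5 + 12*q)
b(x, C) = -5/4 + C + x (b(x, C) = -5/4 + (x + C) = -5/4 + (C + x) = -5/4 + C + x)
1/(-93716 + b(264, v(-1))) = 1/(-93716 + (-5/4 + (12/5 + 12*(-1)) + 264)) = 1/(-93716 + (-5/4 + (12/5 - 12) + 264)) = 1/(-93716 + (-5/4 - 48/5 + 264)) = 1/(-93716 + 5063/20) = 1/(-1869257/20) = -20/1869257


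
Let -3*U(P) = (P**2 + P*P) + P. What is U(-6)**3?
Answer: -10648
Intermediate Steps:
U(P) = -2*P**2/3 - P/3 (U(P) = -((P**2 + P*P) + P)/3 = -((P**2 + P**2) + P)/3 = -(2*P**2 + P)/3 = -(P + 2*P**2)/3 = -2*P**2/3 - P/3)
U(-6)**3 = (-1/3*(-6)*(1 + 2*(-6)))**3 = (-1/3*(-6)*(1 - 12))**3 = (-1/3*(-6)*(-11))**3 = (-22)**3 = -10648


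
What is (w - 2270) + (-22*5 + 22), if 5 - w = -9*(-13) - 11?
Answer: -2459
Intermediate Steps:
w = -101 (w = 5 - (-9*(-13) - 11) = 5 - (117 - 11) = 5 - 1*106 = 5 - 106 = -101)
(w - 2270) + (-22*5 + 22) = (-101 - 2270) + (-22*5 + 22) = -2371 + (-110 + 22) = -2371 - 88 = -2459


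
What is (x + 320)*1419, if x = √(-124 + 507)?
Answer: 454080 + 1419*√383 ≈ 4.8185e+5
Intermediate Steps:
x = √383 ≈ 19.570
(x + 320)*1419 = (√383 + 320)*1419 = (320 + √383)*1419 = 454080 + 1419*√383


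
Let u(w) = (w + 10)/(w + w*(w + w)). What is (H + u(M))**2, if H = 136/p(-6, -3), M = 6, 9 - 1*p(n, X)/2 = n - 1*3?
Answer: 217156/13689 ≈ 15.864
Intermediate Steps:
p(n, X) = 24 - 2*n (p(n, X) = 18 - 2*(n - 1*3) = 18 - 2*(n - 3) = 18 - 2*(-3 + n) = 18 + (6 - 2*n) = 24 - 2*n)
H = 34/9 (H = 136/(24 - 2*(-6)) = 136/(24 + 12) = 136/36 = 136*(1/36) = 34/9 ≈ 3.7778)
u(w) = (10 + w)/(w + 2*w**2) (u(w) = (10 + w)/(w + w*(2*w)) = (10 + w)/(w + 2*w**2))
(H + u(M))**2 = (34/9 + (10 + 6)/(6*(1 + 2*6)))**2 = (34/9 + (1/6)*16/(1 + 12))**2 = (34/9 + (1/6)*16/13)**2 = (34/9 + (1/6)*(1/13)*16)**2 = (34/9 + 8/39)**2 = (466/117)**2 = 217156/13689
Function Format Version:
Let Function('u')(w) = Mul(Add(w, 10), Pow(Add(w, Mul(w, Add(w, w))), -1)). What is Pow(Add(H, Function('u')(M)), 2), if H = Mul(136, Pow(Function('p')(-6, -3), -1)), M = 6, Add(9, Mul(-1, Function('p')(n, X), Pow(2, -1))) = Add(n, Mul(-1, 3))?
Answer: Rational(217156, 13689) ≈ 15.864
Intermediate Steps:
Function('p')(n, X) = Add(24, Mul(-2, n)) (Function('p')(n, X) = Add(18, Mul(-2, Add(n, Mul(-1, 3)))) = Add(18, Mul(-2, Add(n, -3))) = Add(18, Mul(-2, Add(-3, n))) = Add(18, Add(6, Mul(-2, n))) = Add(24, Mul(-2, n)))
H = Rational(34, 9) (H = Mul(136, Pow(Add(24, Mul(-2, -6)), -1)) = Mul(136, Pow(Add(24, 12), -1)) = Mul(136, Pow(36, -1)) = Mul(136, Rational(1, 36)) = Rational(34, 9) ≈ 3.7778)
Function('u')(w) = Mul(Pow(Add(w, Mul(2, Pow(w, 2))), -1), Add(10, w)) (Function('u')(w) = Mul(Add(10, w), Pow(Add(w, Mul(w, Mul(2, w))), -1)) = Mul(Add(10, w), Pow(Add(w, Mul(2, Pow(w, 2))), -1)) = Mul(Pow(Add(w, Mul(2, Pow(w, 2))), -1), Add(10, w)))
Pow(Add(H, Function('u')(M)), 2) = Pow(Add(Rational(34, 9), Mul(Pow(6, -1), Pow(Add(1, Mul(2, 6)), -1), Add(10, 6))), 2) = Pow(Add(Rational(34, 9), Mul(Rational(1, 6), Pow(Add(1, 12), -1), 16)), 2) = Pow(Add(Rational(34, 9), Mul(Rational(1, 6), Pow(13, -1), 16)), 2) = Pow(Add(Rational(34, 9), Mul(Rational(1, 6), Rational(1, 13), 16)), 2) = Pow(Add(Rational(34, 9), Rational(8, 39)), 2) = Pow(Rational(466, 117), 2) = Rational(217156, 13689)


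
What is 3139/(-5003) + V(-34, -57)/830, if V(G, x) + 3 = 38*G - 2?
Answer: -9094261/4152490 ≈ -2.1901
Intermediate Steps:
V(G, x) = -5 + 38*G (V(G, x) = -3 + (38*G - 2) = -3 + (-2 + 38*G) = -5 + 38*G)
3139/(-5003) + V(-34, -57)/830 = 3139/(-5003) + (-5 + 38*(-34))/830 = 3139*(-1/5003) + (-5 - 1292)*(1/830) = -3139/5003 - 1297*1/830 = -3139/5003 - 1297/830 = -9094261/4152490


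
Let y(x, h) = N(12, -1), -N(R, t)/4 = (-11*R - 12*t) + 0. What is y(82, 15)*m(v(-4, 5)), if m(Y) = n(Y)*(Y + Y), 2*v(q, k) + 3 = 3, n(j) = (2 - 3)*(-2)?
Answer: 0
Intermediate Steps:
n(j) = 2 (n(j) = -1*(-2) = 2)
v(q, k) = 0 (v(q, k) = -3/2 + (1/2)*3 = -3/2 + 3/2 = 0)
m(Y) = 4*Y (m(Y) = 2*(Y + Y) = 2*(2*Y) = 4*Y)
N(R, t) = 44*R + 48*t (N(R, t) = -4*((-11*R - 12*t) + 0) = -4*((-12*t - 11*R) + 0) = -4*(-12*t - 11*R) = 44*R + 48*t)
y(x, h) = 480 (y(x, h) = 44*12 + 48*(-1) = 528 - 48 = 480)
y(82, 15)*m(v(-4, 5)) = 480*(4*0) = 480*0 = 0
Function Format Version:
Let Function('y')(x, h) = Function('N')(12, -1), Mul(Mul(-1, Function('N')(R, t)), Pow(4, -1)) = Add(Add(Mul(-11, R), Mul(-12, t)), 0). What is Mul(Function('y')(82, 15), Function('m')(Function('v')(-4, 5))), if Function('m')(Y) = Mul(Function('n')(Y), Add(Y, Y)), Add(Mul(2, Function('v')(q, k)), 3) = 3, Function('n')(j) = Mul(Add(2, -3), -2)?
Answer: 0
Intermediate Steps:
Function('n')(j) = 2 (Function('n')(j) = Mul(-1, -2) = 2)
Function('v')(q, k) = 0 (Function('v')(q, k) = Add(Rational(-3, 2), Mul(Rational(1, 2), 3)) = Add(Rational(-3, 2), Rational(3, 2)) = 0)
Function('m')(Y) = Mul(4, Y) (Function('m')(Y) = Mul(2, Add(Y, Y)) = Mul(2, Mul(2, Y)) = Mul(4, Y))
Function('N')(R, t) = Add(Mul(44, R), Mul(48, t)) (Function('N')(R, t) = Mul(-4, Add(Add(Mul(-11, R), Mul(-12, t)), 0)) = Mul(-4, Add(Add(Mul(-12, t), Mul(-11, R)), 0)) = Mul(-4, Add(Mul(-12, t), Mul(-11, R))) = Add(Mul(44, R), Mul(48, t)))
Function('y')(x, h) = 480 (Function('y')(x, h) = Add(Mul(44, 12), Mul(48, -1)) = Add(528, -48) = 480)
Mul(Function('y')(82, 15), Function('m')(Function('v')(-4, 5))) = Mul(480, Mul(4, 0)) = Mul(480, 0) = 0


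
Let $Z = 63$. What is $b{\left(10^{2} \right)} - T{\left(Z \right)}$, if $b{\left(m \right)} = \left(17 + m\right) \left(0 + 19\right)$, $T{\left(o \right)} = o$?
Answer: $2160$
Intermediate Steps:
$b{\left(m \right)} = 323 + 19 m$ ($b{\left(m \right)} = \left(17 + m\right) 19 = 323 + 19 m$)
$b{\left(10^{2} \right)} - T{\left(Z \right)} = \left(323 + 19 \cdot 10^{2}\right) - 63 = \left(323 + 19 \cdot 100\right) - 63 = \left(323 + 1900\right) - 63 = 2223 - 63 = 2160$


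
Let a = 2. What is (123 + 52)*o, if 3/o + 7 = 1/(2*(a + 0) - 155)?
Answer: -79275/1058 ≈ -74.929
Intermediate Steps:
o = -453/1058 (o = 3/(-7 + 1/(2*(2 + 0) - 155)) = 3/(-7 + 1/(2*2 - 155)) = 3/(-7 + 1/(4 - 155)) = 3/(-7 + 1/(-151)) = 3/(-7 - 1/151) = 3/(-1058/151) = 3*(-151/1058) = -453/1058 ≈ -0.42817)
(123 + 52)*o = (123 + 52)*(-453/1058) = 175*(-453/1058) = -79275/1058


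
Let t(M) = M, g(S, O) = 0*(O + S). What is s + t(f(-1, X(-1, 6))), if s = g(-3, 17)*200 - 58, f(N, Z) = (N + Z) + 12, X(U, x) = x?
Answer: -41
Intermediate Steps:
g(S, O) = 0
f(N, Z) = 12 + N + Z
s = -58 (s = 0*200 - 58 = 0 - 58 = -58)
s + t(f(-1, X(-1, 6))) = -58 + (12 - 1 + 6) = -58 + 17 = -41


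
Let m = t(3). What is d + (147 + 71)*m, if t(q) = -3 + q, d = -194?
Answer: -194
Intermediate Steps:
m = 0 (m = -3 + 3 = 0)
d + (147 + 71)*m = -194 + (147 + 71)*0 = -194 + 218*0 = -194 + 0 = -194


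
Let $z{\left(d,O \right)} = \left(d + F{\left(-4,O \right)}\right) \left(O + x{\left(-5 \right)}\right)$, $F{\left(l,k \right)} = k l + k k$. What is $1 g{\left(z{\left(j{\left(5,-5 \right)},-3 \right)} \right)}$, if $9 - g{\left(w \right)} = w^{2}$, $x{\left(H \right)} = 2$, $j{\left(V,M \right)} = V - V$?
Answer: $-432$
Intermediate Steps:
$j{\left(V,M \right)} = 0$
$F{\left(l,k \right)} = k^{2} + k l$ ($F{\left(l,k \right)} = k l + k^{2} = k^{2} + k l$)
$z{\left(d,O \right)} = \left(2 + O\right) \left(d + O \left(-4 + O\right)\right)$ ($z{\left(d,O \right)} = \left(d + O \left(O - 4\right)\right) \left(O + 2\right) = \left(d + O \left(-4 + O\right)\right) \left(2 + O\right) = \left(2 + O\right) \left(d + O \left(-4 + O\right)\right)$)
$g{\left(w \right)} = 9 - w^{2}$
$1 g{\left(z{\left(j{\left(5,-5 \right)},-3 \right)} \right)} = 1 \left(9 - \left(\left(-3\right)^{3} - -24 - 2 \left(-3\right)^{2} + 2 \cdot 0 - 0\right)^{2}\right) = 1 \left(9 - \left(-27 + 24 - 18 + 0 + 0\right)^{2}\right) = 1 \left(9 - \left(-21\right)^{2}\right) = 1 \left(9 - 441\right) = 1 \left(-432\right) = -432$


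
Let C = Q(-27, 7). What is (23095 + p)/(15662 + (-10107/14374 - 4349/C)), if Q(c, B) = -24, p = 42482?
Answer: 11311245576/2732642035 ≈ 4.1393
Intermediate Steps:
C = -24
(23095 + p)/(15662 + (-10107/14374 - 4349/C)) = (23095 + 42482)/(15662 + (-10107/14374 - 4349/(-24))) = 65577/(15662 + (-10107*1/14374 - 4349*(-1/24))) = 65577/(15662 + (-10107/14374 + 4349/24)) = 65577/(15662 + 31134979/172488) = 65577/(2732642035/172488) = 65577*(172488/2732642035) = 11311245576/2732642035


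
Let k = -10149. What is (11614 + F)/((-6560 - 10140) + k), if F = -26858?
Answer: 15244/26849 ≈ 0.56777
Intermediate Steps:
(11614 + F)/((-6560 - 10140) + k) = (11614 - 26858)/((-6560 - 10140) - 10149) = -15244/(-16700 - 10149) = -15244/(-26849) = -15244*(-1/26849) = 15244/26849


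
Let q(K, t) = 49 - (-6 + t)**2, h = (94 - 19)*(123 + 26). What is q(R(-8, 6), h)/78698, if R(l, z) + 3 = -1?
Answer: -62373256/39349 ≈ -1585.1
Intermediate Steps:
h = 11175 (h = 75*149 = 11175)
R(l, z) = -4 (R(l, z) = -3 - 1 = -4)
q(R(-8, 6), h)/78698 = (49 - (-6 + 11175)**2)/78698 = (49 - 1*11169**2)*(1/78698) = (49 - 1*124746561)*(1/78698) = (49 - 124746561)*(1/78698) = -124746512*1/78698 = -62373256/39349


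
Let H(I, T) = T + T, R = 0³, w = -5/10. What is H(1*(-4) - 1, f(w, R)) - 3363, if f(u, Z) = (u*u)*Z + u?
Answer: -3364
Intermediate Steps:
w = -½ (w = -5*⅒ = -½ ≈ -0.50000)
R = 0
f(u, Z) = u + Z*u² (f(u, Z) = u²*Z + u = Z*u² + u = u + Z*u²)
H(I, T) = 2*T
H(1*(-4) - 1, f(w, R)) - 3363 = 2*(-(1 + 0*(-½))/2) - 3363 = 2*(-(1 + 0)/2) - 3363 = 2*(-½*1) - 3363 = 2*(-½) - 3363 = -1 - 3363 = -3364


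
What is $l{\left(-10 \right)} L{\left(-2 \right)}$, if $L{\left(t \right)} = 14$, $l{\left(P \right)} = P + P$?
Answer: $-280$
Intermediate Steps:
$l{\left(P \right)} = 2 P$
$l{\left(-10 \right)} L{\left(-2 \right)} = 2 \left(-10\right) 14 = \left(-20\right) 14 = -280$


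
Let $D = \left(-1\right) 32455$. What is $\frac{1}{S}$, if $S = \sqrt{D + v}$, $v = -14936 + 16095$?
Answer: $- \frac{i \sqrt{489}}{3912} \approx - 0.0056527 i$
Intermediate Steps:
$v = 1159$
$D = -32455$
$S = 8 i \sqrt{489}$ ($S = \sqrt{-32455 + 1159} = \sqrt{-31296} = 8 i \sqrt{489} \approx 176.91 i$)
$\frac{1}{S} = \frac{1}{8 i \sqrt{489}} = - \frac{i \sqrt{489}}{3912}$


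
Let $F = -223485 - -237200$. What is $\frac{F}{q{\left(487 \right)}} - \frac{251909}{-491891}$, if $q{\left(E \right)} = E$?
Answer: $\frac{6868964748}{239550917} \approx 28.674$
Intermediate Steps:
$F = 13715$ ($F = -223485 + 237200 = 13715$)
$\frac{F}{q{\left(487 \right)}} - \frac{251909}{-491891} = \frac{13715}{487} - \frac{251909}{-491891} = 13715 \cdot \frac{1}{487} - - \frac{251909}{491891} = \frac{13715}{487} + \frac{251909}{491891} = \frac{6868964748}{239550917}$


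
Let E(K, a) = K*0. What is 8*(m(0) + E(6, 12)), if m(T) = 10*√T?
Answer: 0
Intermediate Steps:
E(K, a) = 0
8*(m(0) + E(6, 12)) = 8*(10*√0 + 0) = 8*(10*0 + 0) = 8*(0 + 0) = 8*0 = 0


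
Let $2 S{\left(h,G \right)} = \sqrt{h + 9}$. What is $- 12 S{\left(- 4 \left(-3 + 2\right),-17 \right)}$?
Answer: $- 6 \sqrt{13} \approx -21.633$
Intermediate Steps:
$S{\left(h,G \right)} = \frac{\sqrt{9 + h}}{2}$ ($S{\left(h,G \right)} = \frac{\sqrt{h + 9}}{2} = \frac{\sqrt{9 + h}}{2}$)
$- 12 S{\left(- 4 \left(-3 + 2\right),-17 \right)} = - 12 \frac{\sqrt{9 - 4 \left(-3 + 2\right)}}{2} = - 12 \frac{\sqrt{9 - -4}}{2} = - 12 \frac{\sqrt{9 + 4}}{2} = - 12 \frac{\sqrt{13}}{2} = - 6 \sqrt{13}$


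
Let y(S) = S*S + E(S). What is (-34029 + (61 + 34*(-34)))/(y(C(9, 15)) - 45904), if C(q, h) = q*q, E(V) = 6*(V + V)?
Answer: 35124/38371 ≈ 0.91538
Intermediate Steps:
E(V) = 12*V (E(V) = 6*(2*V) = 12*V)
C(q, h) = q**2
y(S) = S**2 + 12*S (y(S) = S*S + 12*S = S**2 + 12*S)
(-34029 + (61 + 34*(-34)))/(y(C(9, 15)) - 45904) = (-34029 + (61 + 34*(-34)))/(9**2*(12 + 9**2) - 45904) = (-34029 + (61 - 1156))/(81*(12 + 81) - 45904) = (-34029 - 1095)/(81*93 - 45904) = -35124/(7533 - 45904) = -35124/(-38371) = -35124*(-1/38371) = 35124/38371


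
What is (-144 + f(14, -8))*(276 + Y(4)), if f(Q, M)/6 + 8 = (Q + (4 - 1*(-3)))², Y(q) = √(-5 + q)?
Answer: 677304 + 2454*I ≈ 6.773e+5 + 2454.0*I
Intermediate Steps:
f(Q, M) = -48 + 6*(7 + Q)² (f(Q, M) = -48 + 6*(Q + (4 - 1*(-3)))² = -48 + 6*(Q + (4 + 3))² = -48 + 6*(Q + 7)² = -48 + 6*(7 + Q)²)
(-144 + f(14, -8))*(276 + Y(4)) = (-144 + (-48 + 6*(7 + 14)²))*(276 + √(-5 + 4)) = (-144 + (-48 + 6*21²))*(276 + √(-1)) = (-144 + (-48 + 6*441))*(276 + I) = (-144 + (-48 + 2646))*(276 + I) = (-144 + 2598)*(276 + I) = 2454*(276 + I) = 677304 + 2454*I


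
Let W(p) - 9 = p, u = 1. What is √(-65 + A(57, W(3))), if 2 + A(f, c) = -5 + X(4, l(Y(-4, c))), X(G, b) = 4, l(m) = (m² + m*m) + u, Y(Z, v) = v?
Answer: 2*I*√17 ≈ 8.2462*I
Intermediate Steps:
W(p) = 9 + p
l(m) = 1 + 2*m² (l(m) = (m² + m*m) + 1 = (m² + m²) + 1 = 2*m² + 1 = 1 + 2*m²)
A(f, c) = -3 (A(f, c) = -2 + (-5 + 4) = -2 - 1 = -3)
√(-65 + A(57, W(3))) = √(-65 - 3) = √(-68) = 2*I*√17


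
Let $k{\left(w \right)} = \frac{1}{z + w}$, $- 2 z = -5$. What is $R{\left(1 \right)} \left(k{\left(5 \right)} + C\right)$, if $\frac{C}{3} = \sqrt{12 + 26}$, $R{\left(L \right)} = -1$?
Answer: $- \frac{2}{15} - 3 \sqrt{38} \approx -18.627$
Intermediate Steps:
$z = \frac{5}{2}$ ($z = \left(- \frac{1}{2}\right) \left(-5\right) = \frac{5}{2} \approx 2.5$)
$k{\left(w \right)} = \frac{1}{\frac{5}{2} + w}$
$C = 3 \sqrt{38}$ ($C = 3 \sqrt{12 + 26} = 3 \sqrt{38} \approx 18.493$)
$R{\left(1 \right)} \left(k{\left(5 \right)} + C\right) = - (\frac{2}{5 + 2 \cdot 5} + 3 \sqrt{38}) = - (\frac{2}{5 + 10} + 3 \sqrt{38}) = - (\frac{2}{15} + 3 \sqrt{38}) = - \frac{2}{15} - 3 \sqrt{38}$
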